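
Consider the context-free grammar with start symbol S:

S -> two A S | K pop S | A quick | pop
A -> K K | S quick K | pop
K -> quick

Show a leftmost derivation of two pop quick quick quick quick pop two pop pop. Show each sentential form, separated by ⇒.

S ⇒ two A S ⇒ two S quick K S ⇒ two A quick quick K S ⇒ two pop quick quick K S ⇒ two pop quick quick quick S ⇒ two pop quick quick quick K pop S ⇒ two pop quick quick quick quick pop S ⇒ two pop quick quick quick quick pop two A S ⇒ two pop quick quick quick quick pop two pop S ⇒ two pop quick quick quick quick pop two pop pop

S ⇒ two A S   [S -> two A S]
two A S ⇒ two S quick K S   [A -> S quick K]
two S quick K S ⇒ two A quick quick K S   [S -> A quick]
two A quick quick K S ⇒ two pop quick quick K S   [A -> pop]
two pop quick quick K S ⇒ two pop quick quick quick S   [K -> quick]
two pop quick quick quick S ⇒ two pop quick quick quick K pop S   [S -> K pop S]
two pop quick quick quick K pop S ⇒ two pop quick quick quick quick pop S   [K -> quick]
two pop quick quick quick quick pop S ⇒ two pop quick quick quick quick pop two A S   [S -> two A S]
two pop quick quick quick quick pop two A S ⇒ two pop quick quick quick quick pop two pop S   [A -> pop]
two pop quick quick quick quick pop two pop S ⇒ two pop quick quick quick quick pop two pop pop   [S -> pop]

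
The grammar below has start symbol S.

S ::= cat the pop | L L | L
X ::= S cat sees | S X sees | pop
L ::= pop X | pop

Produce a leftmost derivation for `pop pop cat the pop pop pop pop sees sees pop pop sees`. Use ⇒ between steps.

S ⇒ L ⇒ pop X ⇒ pop S X sees ⇒ pop L L X sees ⇒ pop pop X L X sees ⇒ pop pop S X sees L X sees ⇒ pop pop cat the pop X sees L X sees ⇒ pop pop cat the pop S X sees sees L X sees ⇒ pop pop cat the pop L L X sees sees L X sees ⇒ pop pop cat the pop pop L X sees sees L X sees ⇒ pop pop cat the pop pop pop X sees sees L X sees ⇒ pop pop cat the pop pop pop pop sees sees L X sees ⇒ pop pop cat the pop pop pop pop sees sees pop X sees ⇒ pop pop cat the pop pop pop pop sees sees pop pop sees

S ⇒ L   [S ::= L]
L ⇒ pop X   [L ::= pop X]
pop X ⇒ pop S X sees   [X ::= S X sees]
pop S X sees ⇒ pop L L X sees   [S ::= L L]
pop L L X sees ⇒ pop pop X L X sees   [L ::= pop X]
pop pop X L X sees ⇒ pop pop S X sees L X sees   [X ::= S X sees]
pop pop S X sees L X sees ⇒ pop pop cat the pop X sees L X sees   [S ::= cat the pop]
pop pop cat the pop X sees L X sees ⇒ pop pop cat the pop S X sees sees L X sees   [X ::= S X sees]
pop pop cat the pop S X sees sees L X sees ⇒ pop pop cat the pop L L X sees sees L X sees   [S ::= L L]
pop pop cat the pop L L X sees sees L X sees ⇒ pop pop cat the pop pop L X sees sees L X sees   [L ::= pop]
pop pop cat the pop pop L X sees sees L X sees ⇒ pop pop cat the pop pop pop X sees sees L X sees   [L ::= pop]
pop pop cat the pop pop pop X sees sees L X sees ⇒ pop pop cat the pop pop pop pop sees sees L X sees   [X ::= pop]
pop pop cat the pop pop pop pop sees sees L X sees ⇒ pop pop cat the pop pop pop pop sees sees pop X sees   [L ::= pop]
pop pop cat the pop pop pop pop sees sees pop X sees ⇒ pop pop cat the pop pop pop pop sees sees pop pop sees   [X ::= pop]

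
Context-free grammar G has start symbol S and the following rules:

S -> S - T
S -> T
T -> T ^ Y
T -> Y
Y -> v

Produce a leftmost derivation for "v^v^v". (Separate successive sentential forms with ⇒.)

S ⇒ T   [S -> T]
T ⇒ T^Y   [T -> T ^ Y]
T^Y ⇒ T^Y^Y   [T -> T ^ Y]
T^Y^Y ⇒ Y^Y^Y   [T -> Y]
Y^Y^Y ⇒ v^Y^Y   [Y -> v]
v^Y^Y ⇒ v^v^Y   [Y -> v]
v^v^Y ⇒ v^v^v   [Y -> v]

S ⇒ T ⇒ T^Y ⇒ T^Y^Y ⇒ Y^Y^Y ⇒ v^Y^Y ⇒ v^v^Y ⇒ v^v^v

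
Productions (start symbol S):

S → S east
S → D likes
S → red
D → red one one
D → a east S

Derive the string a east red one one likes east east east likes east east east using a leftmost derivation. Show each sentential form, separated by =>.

S => S east => S east east => S east east east => D likes east east east => a east S likes east east east => a east S east likes east east east => a east S east east likes east east east => a east S east east east likes east east east => a east D likes east east east likes east east east => a east red one one likes east east east likes east east east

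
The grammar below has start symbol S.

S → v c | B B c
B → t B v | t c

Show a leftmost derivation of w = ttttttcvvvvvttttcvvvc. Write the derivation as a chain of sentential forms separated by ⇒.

S ⇒ BBc   [S → B B c]
BBc ⇒ tBvBc   [B → t B v]
tBvBc ⇒ ttBvvBc   [B → t B v]
ttBvvBc ⇒ tttBvvvBc   [B → t B v]
tttBvvvBc ⇒ ttttBvvvvBc   [B → t B v]
ttttBvvvvBc ⇒ tttttBvvvvvBc   [B → t B v]
tttttBvvvvvBc ⇒ ttttttcvvvvvBc   [B → t c]
ttttttcvvvvvBc ⇒ ttttttcvvvvvtBvc   [B → t B v]
ttttttcvvvvvtBvc ⇒ ttttttcvvvvvttBvvc   [B → t B v]
ttttttcvvvvvttBvvc ⇒ ttttttcvvvvvtttBvvvc   [B → t B v]
ttttttcvvvvvtttBvvvc ⇒ ttttttcvvvvvttttcvvvc   [B → t c]

S ⇒ BBc ⇒ tBvBc ⇒ ttBvvBc ⇒ tttBvvvBc ⇒ ttttBvvvvBc ⇒ tttttBvvvvvBc ⇒ ttttttcvvvvvBc ⇒ ttttttcvvvvvtBvc ⇒ ttttttcvvvvvttBvvc ⇒ ttttttcvvvvvtttBvvvc ⇒ ttttttcvvvvvttttcvvvc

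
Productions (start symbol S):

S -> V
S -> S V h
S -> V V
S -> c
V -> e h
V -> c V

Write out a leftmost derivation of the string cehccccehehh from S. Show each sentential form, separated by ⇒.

S ⇒ SVh   [S -> S V h]
SVh ⇒ VVVh   [S -> V V]
VVVh ⇒ cVVVh   [V -> c V]
cVVVh ⇒ cehVVh   [V -> e h]
cehVVh ⇒ cehcVVh   [V -> c V]
cehcVVh ⇒ cehccVVh   [V -> c V]
cehccVVh ⇒ cehcccVVh   [V -> c V]
cehcccVVh ⇒ cehccccVVh   [V -> c V]
cehccccVVh ⇒ cehccccehVh   [V -> e h]
cehccccehVh ⇒ cehccccehehh   [V -> e h]

S ⇒ SVh ⇒ VVVh ⇒ cVVVh ⇒ cehVVh ⇒ cehcVVh ⇒ cehccVVh ⇒ cehcccVVh ⇒ cehccccVVh ⇒ cehccccehVh ⇒ cehccccehehh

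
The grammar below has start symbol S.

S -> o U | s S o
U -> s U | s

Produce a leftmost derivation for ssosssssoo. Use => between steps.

S=>sSo=>ssSoo=>ssoUoo=>ssosUoo=>ssossUoo=>ssosssUoo=>ssossssUoo=>ssosssssoo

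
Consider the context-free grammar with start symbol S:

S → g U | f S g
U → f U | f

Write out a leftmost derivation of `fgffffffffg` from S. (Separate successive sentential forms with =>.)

S => fSg   [S → f S g]
fSg => fgUg   [S → g U]
fgUg => fgfUg   [U → f U]
fgfUg => fgffUg   [U → f U]
fgffUg => fgfffUg   [U → f U]
fgfffUg => fgffffUg   [U → f U]
fgffffUg => fgfffffUg   [U → f U]
fgfffffUg => fgffffffUg   [U → f U]
fgffffffUg => fgfffffffUg   [U → f U]
fgfffffffUg => fgffffffffg   [U → f]

S => fSg => fgUg => fgfUg => fgffUg => fgfffUg => fgffffUg => fgfffffUg => fgffffffUg => fgfffffffUg => fgffffffffg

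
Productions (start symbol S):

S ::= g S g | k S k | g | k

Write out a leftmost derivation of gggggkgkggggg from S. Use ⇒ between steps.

S ⇒ gSg ⇒ ggSgg ⇒ gggSggg ⇒ ggggSgggg ⇒ gggggSggggg ⇒ gggggkSkggggg ⇒ gggggkgkggggg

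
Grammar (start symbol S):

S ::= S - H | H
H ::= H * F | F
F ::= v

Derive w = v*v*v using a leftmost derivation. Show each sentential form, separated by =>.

S => H   [S ::= H]
H => H*F   [H ::= H * F]
H*F => H*F*F   [H ::= H * F]
H*F*F => F*F*F   [H ::= F]
F*F*F => v*F*F   [F ::= v]
v*F*F => v*v*F   [F ::= v]
v*v*F => v*v*v   [F ::= v]

S=>H=>H*F=>H*F*F=>F*F*F=>v*F*F=>v*v*F=>v*v*v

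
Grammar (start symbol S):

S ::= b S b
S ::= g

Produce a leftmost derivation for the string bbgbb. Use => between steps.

S=>bSb=>bbSbb=>bbgbb

S => bSb   [S ::= b S b]
bSb => bbSbb   [S ::= b S b]
bbSbb => bbgbb   [S ::= g]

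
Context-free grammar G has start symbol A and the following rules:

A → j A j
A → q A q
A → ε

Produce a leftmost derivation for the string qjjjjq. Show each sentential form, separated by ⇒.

A ⇒ qAq   [A → q A q]
qAq ⇒ qjAjq   [A → j A j]
qjAjq ⇒ qjjAjjq   [A → j A j]
qjjAjjq ⇒ qjjjjq   [A → ε]

A⇒qAq⇒qjAjq⇒qjjAjjq⇒qjjjjq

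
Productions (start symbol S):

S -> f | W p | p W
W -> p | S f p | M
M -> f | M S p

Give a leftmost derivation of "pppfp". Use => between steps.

S => pW   [S -> p W]
pW => pSfp   [W -> S f p]
pSfp => pWpfp   [S -> W p]
pWpfp => pppfp   [W -> p]

S => pW => pSfp => pWpfp => pppfp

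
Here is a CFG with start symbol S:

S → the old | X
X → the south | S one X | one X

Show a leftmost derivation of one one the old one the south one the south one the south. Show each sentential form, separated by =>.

S => X => one X => one one X => one one S one X => one one X one X => one one S one X one X => one one X one X one X => one one S one X one X one X => one one the old one X one X one X => one one the old one the south one X one X => one one the old one the south one the south one X => one one the old one the south one the south one the south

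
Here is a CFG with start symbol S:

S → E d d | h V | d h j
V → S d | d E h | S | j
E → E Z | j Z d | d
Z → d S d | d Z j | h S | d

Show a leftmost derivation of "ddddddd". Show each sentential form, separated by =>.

S => Edd => EZdd => EZZdd => EZZZdd => EZZZZdd => dZZZZdd => ddZZZdd => dddZZdd => ddddZdd => ddddddd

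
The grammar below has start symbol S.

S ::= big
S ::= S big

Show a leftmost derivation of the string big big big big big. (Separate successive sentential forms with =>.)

S => S big   [S ::= S big]
S big => S big big   [S ::= S big]
S big big => S big big big   [S ::= S big]
S big big big => S big big big big   [S ::= S big]
S big big big big => big big big big big   [S ::= big]

S => S big => S big big => S big big big => S big big big big => big big big big big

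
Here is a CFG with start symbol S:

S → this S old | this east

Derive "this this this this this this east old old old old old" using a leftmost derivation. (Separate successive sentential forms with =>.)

S => this S old => this this S old old => this this this S old old old => this this this this S old old old old => this this this this this S old old old old old => this this this this this this east old old old old old

S => this S old   [S → this S old]
this S old => this this S old old   [S → this S old]
this this S old old => this this this S old old old   [S → this S old]
this this this S old old old => this this this this S old old old old   [S → this S old]
this this this this S old old old old => this this this this this S old old old old old   [S → this S old]
this this this this this S old old old old old => this this this this this this east old old old old old   [S → this east]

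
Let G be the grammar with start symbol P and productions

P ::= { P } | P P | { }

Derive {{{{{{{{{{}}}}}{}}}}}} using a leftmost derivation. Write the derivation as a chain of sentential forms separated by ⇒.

P ⇒ {P}   [P ::= { P }]
{P} ⇒ {{P}}   [P ::= { P }]
{{P}} ⇒ {{{P}}}   [P ::= { P }]
{{{P}}} ⇒ {{{{P}}}}   [P ::= { P }]
{{{{P}}}} ⇒ {{{{{P}}}}}   [P ::= { P }]
{{{{{P}}}}} ⇒ {{{{{PP}}}}}   [P ::= P P]
{{{{{PP}}}}} ⇒ {{{{{{P}P}}}}}   [P ::= { P }]
{{{{{{P}P}}}}} ⇒ {{{{{{{P}}P}}}}}   [P ::= { P }]
{{{{{{{P}}P}}}}} ⇒ {{{{{{{{P}}}P}}}}}   [P ::= { P }]
{{{{{{{{P}}}P}}}}} ⇒ {{{{{{{{{P}}}}P}}}}}   [P ::= { P }]
{{{{{{{{{P}}}}P}}}}} ⇒ {{{{{{{{{{}}}}}P}}}}}   [P ::= { }]
{{{{{{{{{{}}}}}P}}}}} ⇒ {{{{{{{{{{}}}}}{}}}}}}   [P ::= { }]

P ⇒ {P} ⇒ {{P}} ⇒ {{{P}}} ⇒ {{{{P}}}} ⇒ {{{{{P}}}}} ⇒ {{{{{PP}}}}} ⇒ {{{{{{P}P}}}}} ⇒ {{{{{{{P}}P}}}}} ⇒ {{{{{{{{P}}}P}}}}} ⇒ {{{{{{{{{P}}}}P}}}}} ⇒ {{{{{{{{{{}}}}}P}}}}} ⇒ {{{{{{{{{{}}}}}{}}}}}}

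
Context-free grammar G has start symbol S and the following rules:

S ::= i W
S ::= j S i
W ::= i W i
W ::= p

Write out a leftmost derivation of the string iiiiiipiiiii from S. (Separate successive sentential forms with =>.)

S=>iW=>iiWi=>iiiWii=>iiiiWiii=>iiiiiWiiii=>iiiiiiWiiiii=>iiiiiipiiiii

S => iW   [S ::= i W]
iW => iiWi   [W ::= i W i]
iiWi => iiiWii   [W ::= i W i]
iiiWii => iiiiWiii   [W ::= i W i]
iiiiWiii => iiiiiWiiii   [W ::= i W i]
iiiiiWiiii => iiiiiiWiiiii   [W ::= i W i]
iiiiiiWiiiii => iiiiiipiiiii   [W ::= p]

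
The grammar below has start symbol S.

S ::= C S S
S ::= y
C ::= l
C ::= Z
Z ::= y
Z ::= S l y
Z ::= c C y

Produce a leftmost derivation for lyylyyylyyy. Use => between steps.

S=>CSS=>ZSS=>SlySS=>CSSlySS=>ZSSlySS=>SlySSlySS=>CSSlySSlySS=>lSSlySSlySS=>lySlySSlySS=>lyylySSlySS=>lyylyySlySS=>lyylyyylySS=>lyylyyylyyS=>lyylyyylyyy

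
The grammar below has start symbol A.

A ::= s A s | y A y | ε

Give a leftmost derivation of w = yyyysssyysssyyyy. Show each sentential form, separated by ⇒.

A ⇒ yAy   [A ::= y A y]
yAy ⇒ yyAyy   [A ::= y A y]
yyAyy ⇒ yyyAyyy   [A ::= y A y]
yyyAyyy ⇒ yyyyAyyyy   [A ::= y A y]
yyyyAyyyy ⇒ yyyysAsyyyy   [A ::= s A s]
yyyysAsyyyy ⇒ yyyyssAssyyyy   [A ::= s A s]
yyyyssAssyyyy ⇒ yyyysssAsssyyyy   [A ::= s A s]
yyyysssAsssyyyy ⇒ yyyysssyAysssyyyy   [A ::= y A y]
yyyysssyAysssyyyy ⇒ yyyysssyysssyyyy   [A ::= ε]

A ⇒ yAy ⇒ yyAyy ⇒ yyyAyyy ⇒ yyyyAyyyy ⇒ yyyysAsyyyy ⇒ yyyyssAssyyyy ⇒ yyyysssAsssyyyy ⇒ yyyysssyAysssyyyy ⇒ yyyysssyysssyyyy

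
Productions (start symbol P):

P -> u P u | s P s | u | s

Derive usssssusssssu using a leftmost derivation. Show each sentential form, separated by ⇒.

P ⇒ uPu ⇒ usPsu ⇒ ussPssu ⇒ usssPsssu ⇒ ussssPssssu ⇒ usssssPsssssu ⇒ usssssusssssu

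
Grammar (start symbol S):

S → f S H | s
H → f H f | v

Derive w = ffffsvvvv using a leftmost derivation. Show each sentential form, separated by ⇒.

S ⇒ fSH   [S → f S H]
fSH ⇒ ffSHH   [S → f S H]
ffSHH ⇒ fffSHHH   [S → f S H]
fffSHHH ⇒ ffffSHHHH   [S → f S H]
ffffSHHHH ⇒ ffffsHHHH   [S → s]
ffffsHHHH ⇒ ffffsvHHH   [H → v]
ffffsvHHH ⇒ ffffsvvHH   [H → v]
ffffsvvHH ⇒ ffffsvvvH   [H → v]
ffffsvvvH ⇒ ffffsvvvv   [H → v]

S⇒fSH⇒ffSHH⇒fffSHHH⇒ffffSHHHH⇒ffffsHHHH⇒ffffsvHHH⇒ffffsvvHH⇒ffffsvvvH⇒ffffsvvvv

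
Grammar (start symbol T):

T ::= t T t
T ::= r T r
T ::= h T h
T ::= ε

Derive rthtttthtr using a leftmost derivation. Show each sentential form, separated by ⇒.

T ⇒ rTr   [T ::= r T r]
rTr ⇒ rtTtr   [T ::= t T t]
rtTtr ⇒ rthThtr   [T ::= h T h]
rthThtr ⇒ rthtTthtr   [T ::= t T t]
rthtTthtr ⇒ rthttTtthtr   [T ::= t T t]
rthttTtthtr ⇒ rthtttthtr   [T ::= ε]

T ⇒ rTr ⇒ rtTtr ⇒ rthThtr ⇒ rthtTthtr ⇒ rthttTtthtr ⇒ rthtttthtr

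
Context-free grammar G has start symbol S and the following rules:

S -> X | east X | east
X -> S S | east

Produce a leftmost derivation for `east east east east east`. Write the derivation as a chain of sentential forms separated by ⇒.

S ⇒ east X ⇒ east S S ⇒ east X S ⇒ east S S S ⇒ east X S S ⇒ east east S S ⇒ east east east S ⇒ east east east east X ⇒ east east east east east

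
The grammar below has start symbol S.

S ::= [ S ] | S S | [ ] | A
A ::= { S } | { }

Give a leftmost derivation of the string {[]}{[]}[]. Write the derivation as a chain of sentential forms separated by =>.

S => SS => SSS => ASS => {S}SS => {[]}SS => {[]}AS => {[]}{S}S => {[]}{[]}S => {[]}{[]}[]

S => SS   [S ::= S S]
SS => SSS   [S ::= S S]
SSS => ASS   [S ::= A]
ASS => {S}SS   [A ::= { S }]
{S}SS => {[]}SS   [S ::= [ ]]
{[]}SS => {[]}AS   [S ::= A]
{[]}AS => {[]}{S}S   [A ::= { S }]
{[]}{S}S => {[]}{[]}S   [S ::= [ ]]
{[]}{[]}S => {[]}{[]}[]   [S ::= [ ]]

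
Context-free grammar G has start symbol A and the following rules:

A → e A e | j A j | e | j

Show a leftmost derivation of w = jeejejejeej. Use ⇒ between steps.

A ⇒ jAj   [A → j A j]
jAj ⇒ jeAej   [A → e A e]
jeAej ⇒ jeeAeej   [A → e A e]
jeeAeej ⇒ jeejAjeej   [A → j A j]
jeejAjeej ⇒ jeejeAejeej   [A → e A e]
jeejeAejeej ⇒ jeejejejeej   [A → j]

A⇒jAj⇒jeAej⇒jeeAeej⇒jeejAjeej⇒jeejeAejeej⇒jeejejejeej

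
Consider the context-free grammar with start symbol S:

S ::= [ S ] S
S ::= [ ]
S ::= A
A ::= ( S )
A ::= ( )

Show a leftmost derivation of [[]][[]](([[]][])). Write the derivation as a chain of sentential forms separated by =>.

S => [S]S   [S ::= [ S ] S]
[S]S => [[]]S   [S ::= [ ]]
[[]]S => [[]][S]S   [S ::= [ S ] S]
[[]][S]S => [[]][[]]S   [S ::= [ ]]
[[]][[]]S => [[]][[]]A   [S ::= A]
[[]][[]]A => [[]][[]](S)   [A ::= ( S )]
[[]][[]](S) => [[]][[]](A)   [S ::= A]
[[]][[]](A) => [[]][[]]((S))   [A ::= ( S )]
[[]][[]]((S)) => [[]][[]](([S]S))   [S ::= [ S ] S]
[[]][[]](([S]S)) => [[]][[]](([[]]S))   [S ::= [ ]]
[[]][[]](([[]]S)) => [[]][[]](([[]][]))   [S ::= [ ]]

S=>[S]S=>[[]]S=>[[]][S]S=>[[]][[]]S=>[[]][[]]A=>[[]][[]](S)=>[[]][[]](A)=>[[]][[]]((S))=>[[]][[]](([S]S))=>[[]][[]](([[]]S))=>[[]][[]](([[]][]))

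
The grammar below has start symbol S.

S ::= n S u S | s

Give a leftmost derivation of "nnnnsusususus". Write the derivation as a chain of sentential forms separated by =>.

S => nSuS => nnSuSuS => nnnSuSuSuS => nnnnSuSuSuSuS => nnnnsuSuSuSuS => nnnnsusuSuSuS => nnnnsususuSuS => nnnnsusususuS => nnnnsusususus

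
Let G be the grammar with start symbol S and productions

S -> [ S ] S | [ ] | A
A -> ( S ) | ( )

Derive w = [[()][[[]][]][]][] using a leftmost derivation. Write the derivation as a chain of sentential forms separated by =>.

S => [S]S => [[S]S]S => [[A]S]S => [[()]S]S => [[()][S]S]S => [[()][[S]S]S]S => [[()][[[]]S]S]S => [[()][[[]][]]S]S => [[()][[[]][]][]]S => [[()][[[]][]][]][]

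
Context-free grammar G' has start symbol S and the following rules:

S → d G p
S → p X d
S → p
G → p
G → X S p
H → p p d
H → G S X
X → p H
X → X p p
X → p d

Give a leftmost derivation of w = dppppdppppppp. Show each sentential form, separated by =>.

S => dGp   [S → d G p]
dGp => dXSpp   [G → X S p]
dXSpp => dXppSpp   [X → X p p]
dXppSpp => dXppppSpp   [X → X p p]
dXppppSpp => dpHppppSpp   [X → p H]
dpHppppSpp => dpGSXppppSpp   [H → G S X]
dpGSXppppSpp => dppSXppppSpp   [G → p]
dppSXppppSpp => dpppXppppSpp   [S → p]
dpppXppppSpp => dppppdppppSpp   [X → p d]
dppppdppppSpp => dppppdppppppp   [S → p]

S => dGp => dXSpp => dXppSpp => dXppppSpp => dpHppppSpp => dpGSXppppSpp => dppSXppppSpp => dpppXppppSpp => dppppdppppSpp => dppppdppppppp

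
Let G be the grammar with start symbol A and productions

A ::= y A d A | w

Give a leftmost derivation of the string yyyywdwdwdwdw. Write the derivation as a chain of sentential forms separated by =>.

A => yAdA => yyAdAdA => yyyAdAdAdA => yyyyAdAdAdAdA => yyyywdAdAdAdA => yyyywdwdAdAdA => yyyywdwdwdAdA => yyyywdwdwdwdA => yyyywdwdwdwdw

A => yAdA   [A ::= y A d A]
yAdA => yyAdAdA   [A ::= y A d A]
yyAdAdA => yyyAdAdAdA   [A ::= y A d A]
yyyAdAdAdA => yyyyAdAdAdAdA   [A ::= y A d A]
yyyyAdAdAdAdA => yyyywdAdAdAdA   [A ::= w]
yyyywdAdAdAdA => yyyywdwdAdAdA   [A ::= w]
yyyywdwdAdAdA => yyyywdwdwdAdA   [A ::= w]
yyyywdwdwdAdA => yyyywdwdwdwdA   [A ::= w]
yyyywdwdwdwdA => yyyywdwdwdwdw   [A ::= w]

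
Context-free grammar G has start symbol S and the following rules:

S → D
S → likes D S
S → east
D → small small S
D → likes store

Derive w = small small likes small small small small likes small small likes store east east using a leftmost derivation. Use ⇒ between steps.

S ⇒ D   [S → D]
D ⇒ small small S   [D → small small S]
small small S ⇒ small small likes D S   [S → likes D S]
small small likes D S ⇒ small small likes small small S S   [D → small small S]
small small likes small small S S ⇒ small small likes small small D S   [S → D]
small small likes small small D S ⇒ small small likes small small small small S S   [D → small small S]
small small likes small small small small S S ⇒ small small likes small small small small likes D S S   [S → likes D S]
small small likes small small small small likes D S S ⇒ small small likes small small small small likes small small S S S   [D → small small S]
small small likes small small small small likes small small S S S ⇒ small small likes small small small small likes small small D S S   [S → D]
small small likes small small small small likes small small D S S ⇒ small small likes small small small small likes small small likes store S S   [D → likes store]
small small likes small small small small likes small small likes store S S ⇒ small small likes small small small small likes small small likes store east S   [S → east]
small small likes small small small small likes small small likes store east S ⇒ small small likes small small small small likes small small likes store east east   [S → east]

S ⇒ D ⇒ small small S ⇒ small small likes D S ⇒ small small likes small small S S ⇒ small small likes small small D S ⇒ small small likes small small small small S S ⇒ small small likes small small small small likes D S S ⇒ small small likes small small small small likes small small S S S ⇒ small small likes small small small small likes small small D S S ⇒ small small likes small small small small likes small small likes store S S ⇒ small small likes small small small small likes small small likes store east S ⇒ small small likes small small small small likes small small likes store east east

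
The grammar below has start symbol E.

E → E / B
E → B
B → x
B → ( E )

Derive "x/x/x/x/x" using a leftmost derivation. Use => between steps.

E => E/B => E/B/B => E/B/B/B => E/B/B/B/B => B/B/B/B/B => x/B/B/B/B => x/x/B/B/B => x/x/x/B/B => x/x/x/x/B => x/x/x/x/x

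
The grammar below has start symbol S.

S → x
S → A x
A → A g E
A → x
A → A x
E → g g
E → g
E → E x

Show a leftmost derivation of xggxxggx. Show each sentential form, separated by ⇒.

S ⇒ Ax ⇒ AgEx ⇒ AgEgEx ⇒ xgEgEx ⇒ xgExgEx ⇒ xgExxgEx ⇒ xggxxgEx ⇒ xggxxggx

S ⇒ Ax   [S → A x]
Ax ⇒ AgEx   [A → A g E]
AgEx ⇒ AgEgEx   [A → A g E]
AgEgEx ⇒ xgEgEx   [A → x]
xgEgEx ⇒ xgExgEx   [E → E x]
xgExgEx ⇒ xgExxgEx   [E → E x]
xgExxgEx ⇒ xggxxgEx   [E → g]
xggxxgEx ⇒ xggxxggx   [E → g]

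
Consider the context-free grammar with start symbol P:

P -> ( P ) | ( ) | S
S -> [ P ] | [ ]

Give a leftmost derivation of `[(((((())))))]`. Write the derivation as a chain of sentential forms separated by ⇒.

P ⇒ S ⇒ [P] ⇒ [(P)] ⇒ [((P))] ⇒ [(((P)))] ⇒ [((((P))))] ⇒ [(((((P)))))] ⇒ [(((((())))))]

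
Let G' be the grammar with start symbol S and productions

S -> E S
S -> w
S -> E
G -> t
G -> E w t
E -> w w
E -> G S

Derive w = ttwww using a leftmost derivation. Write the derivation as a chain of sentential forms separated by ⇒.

S ⇒ E ⇒ GS ⇒ tS ⇒ tES ⇒ tGSS ⇒ ttSS ⇒ ttES ⇒ ttwwS ⇒ ttwww

S ⇒ E   [S -> E]
E ⇒ GS   [E -> G S]
GS ⇒ tS   [G -> t]
tS ⇒ tES   [S -> E S]
tES ⇒ tGSS   [E -> G S]
tGSS ⇒ ttSS   [G -> t]
ttSS ⇒ ttES   [S -> E]
ttES ⇒ ttwwS   [E -> w w]
ttwwS ⇒ ttwww   [S -> w]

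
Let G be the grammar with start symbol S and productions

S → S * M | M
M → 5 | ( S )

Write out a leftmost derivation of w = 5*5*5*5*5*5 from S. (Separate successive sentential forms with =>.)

S => S*M => S*M*M => S*M*M*M => S*M*M*M*M => S*M*M*M*M*M => M*M*M*M*M*M => 5*M*M*M*M*M => 5*5*M*M*M*M => 5*5*5*M*M*M => 5*5*5*5*M*M => 5*5*5*5*5*M => 5*5*5*5*5*5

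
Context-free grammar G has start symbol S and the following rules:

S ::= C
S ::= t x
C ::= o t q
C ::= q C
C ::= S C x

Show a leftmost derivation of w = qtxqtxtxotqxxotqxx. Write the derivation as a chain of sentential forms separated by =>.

S => C   [S ::= C]
C => qC   [C ::= q C]
qC => qSCx   [C ::= S C x]
qSCx => qtxCx   [S ::= t x]
qtxCx => qtxqCx   [C ::= q C]
qtxqCx => qtxqSCxx   [C ::= S C x]
qtxqSCxx => qtxqCCxx   [S ::= C]
qtxqCCxx => qtxqSCxCxx   [C ::= S C x]
qtxqSCxCxx => qtxqtxCxCxx   [S ::= t x]
qtxqtxCxCxx => qtxqtxSCxxCxx   [C ::= S C x]
qtxqtxSCxxCxx => qtxqtxtxCxxCxx   [S ::= t x]
qtxqtxtxCxxCxx => qtxqtxtxotqxxCxx   [C ::= o t q]
qtxqtxtxotqxxCxx => qtxqtxtxotqxxotqxx   [C ::= o t q]

S=>C=>qC=>qSCx=>qtxCx=>qtxqCx=>qtxqSCxx=>qtxqCCxx=>qtxqSCxCxx=>qtxqtxCxCxx=>qtxqtxSCxxCxx=>qtxqtxtxCxxCxx=>qtxqtxtxotqxxCxx=>qtxqtxtxotqxxotqxx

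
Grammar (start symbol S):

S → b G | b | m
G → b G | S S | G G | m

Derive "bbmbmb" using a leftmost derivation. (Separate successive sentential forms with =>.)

S => bG => bSS => bbGS => bbSSS => bbmSS => bbmbGS => bbmbmS => bbmbmb

S => bG   [S → b G]
bG => bSS   [G → S S]
bSS => bbGS   [S → b G]
bbGS => bbSSS   [G → S S]
bbSSS => bbmSS   [S → m]
bbmSS => bbmbGS   [S → b G]
bbmbGS => bbmbmS   [G → m]
bbmbmS => bbmbmb   [S → b]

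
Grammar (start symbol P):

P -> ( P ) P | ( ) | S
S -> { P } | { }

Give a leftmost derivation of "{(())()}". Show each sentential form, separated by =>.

P => S   [P -> S]
S => {P}   [S -> { P }]
{P} => {(P)P}   [P -> ( P ) P]
{(P)P} => {(())P}   [P -> ( )]
{(())P} => {(())()}   [P -> ( )]

P => S => {P} => {(P)P} => {(())P} => {(())()}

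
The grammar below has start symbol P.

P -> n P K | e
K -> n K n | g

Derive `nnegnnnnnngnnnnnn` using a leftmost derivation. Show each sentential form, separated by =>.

P=>nPK=>nnPKK=>nneKK=>nnegK=>nnegnKn=>nnegnnKnn=>nnegnnnKnnn=>nnegnnnnKnnnn=>nnegnnnnnKnnnnn=>nnegnnnnnnKnnnnnn=>nnegnnnnnngnnnnnn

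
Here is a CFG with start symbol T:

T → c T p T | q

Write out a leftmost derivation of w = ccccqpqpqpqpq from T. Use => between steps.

T => cTpT   [T → c T p T]
cTpT => ccTpTpT   [T → c T p T]
ccTpTpT => cccTpTpTpT   [T → c T p T]
cccTpTpTpT => ccccTpTpTpTpT   [T → c T p T]
ccccTpTpTpTpT => ccccqpTpTpTpT   [T → q]
ccccqpTpTpTpT => ccccqpqpTpTpT   [T → q]
ccccqpqpTpTpT => ccccqpqpqpTpT   [T → q]
ccccqpqpqpTpT => ccccqpqpqpqpT   [T → q]
ccccqpqpqpqpT => ccccqpqpqpqpq   [T → q]

T => cTpT => ccTpTpT => cccTpTpTpT => ccccTpTpTpTpT => ccccqpTpTpTpT => ccccqpqpTpTpT => ccccqpqpqpTpT => ccccqpqpqpqpT => ccccqpqpqpqpq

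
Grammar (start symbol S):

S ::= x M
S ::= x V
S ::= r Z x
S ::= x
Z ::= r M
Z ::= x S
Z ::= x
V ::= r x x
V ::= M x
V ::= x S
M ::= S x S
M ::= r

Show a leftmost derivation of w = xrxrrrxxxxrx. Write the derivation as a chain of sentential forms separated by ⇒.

S ⇒ xM ⇒ xSxS ⇒ xrZxxS ⇒ xrxSxxS ⇒ xrxrZxxxS ⇒ xrxrrMxxxS ⇒ xrxrrrxxxS ⇒ xrxrrrxxxxV ⇒ xrxrrrxxxxMx ⇒ xrxrrrxxxxrx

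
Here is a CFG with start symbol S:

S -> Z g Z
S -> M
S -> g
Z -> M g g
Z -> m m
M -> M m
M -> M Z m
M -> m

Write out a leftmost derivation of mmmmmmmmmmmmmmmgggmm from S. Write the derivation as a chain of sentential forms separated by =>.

S => ZgZ => MgggZ => MZmgggZ => MZmZmgggZ => MmZmZmgggZ => MZmmZmZmgggZ => MmZmmZmZmgggZ => MZmmZmmZmZmgggZ => mZmmZmmZmZmgggZ => mmmmmZmmZmZmgggZ => mmmmmmmmmZmZmgggZ => mmmmmmmmmmmmZmgggZ => mmmmmmmmmmmmmmmgggZ => mmmmmmmmmmmmmmmgggmm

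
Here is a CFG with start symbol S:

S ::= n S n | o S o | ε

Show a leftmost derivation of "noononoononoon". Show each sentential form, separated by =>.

S => nSn   [S ::= n S n]
nSn => noSon   [S ::= o S o]
noSon => nooSoon   [S ::= o S o]
nooSoon => noonSnoon   [S ::= n S n]
noonSnoon => noonoSonoon   [S ::= o S o]
noonoSonoon => noononSnonoon   [S ::= n S n]
noononSnonoon => noononoSononoon   [S ::= o S o]
noononoSononoon => noononoononoon   [S ::= ε]

S => nSn => noSon => nooSoon => noonSnoon => noonoSonoon => noononSnonoon => noononoSononoon => noononoononoon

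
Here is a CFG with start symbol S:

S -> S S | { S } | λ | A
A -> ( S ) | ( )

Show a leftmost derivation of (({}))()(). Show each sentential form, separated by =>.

S => SS   [S -> S S]
SS => SSS   [S -> S S]
SSS => ASS   [S -> A]
ASS => (S)SS   [A -> ( S )]
(S)SS => (A)SS   [S -> A]
(A)SS => ((S))SS   [A -> ( S )]
((S))SS => (({S}))SS   [S -> { S }]
(({S}))SS => (({}))SS   [S -> λ]
(({}))SS => (({}))AS   [S -> A]
(({}))AS => (({}))()S   [A -> ( )]
(({}))()S => (({}))()A   [S -> A]
(({}))()A => (({}))()()   [A -> ( )]

S=>SS=>SSS=>ASS=>(S)SS=>(A)SS=>((S))SS=>(({S}))SS=>(({}))SS=>(({}))AS=>(({}))()S=>(({}))()A=>(({}))()()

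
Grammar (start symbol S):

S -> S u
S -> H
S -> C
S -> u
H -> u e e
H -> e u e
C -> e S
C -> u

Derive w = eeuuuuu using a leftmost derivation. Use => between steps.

S => C => eS => eSu => eSuu => eCuu => eeSuu => eeSuuu => eeSuuuu => eeuuuuu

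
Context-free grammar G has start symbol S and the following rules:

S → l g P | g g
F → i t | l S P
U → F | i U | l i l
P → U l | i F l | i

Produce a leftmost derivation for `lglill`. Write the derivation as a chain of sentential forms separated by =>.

S => lgP => lgUl => lglill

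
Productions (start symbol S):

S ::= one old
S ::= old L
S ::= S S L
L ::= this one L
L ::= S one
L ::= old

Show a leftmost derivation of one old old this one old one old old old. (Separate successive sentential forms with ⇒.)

S ⇒ S S L ⇒ one old S L ⇒ one old S S L L ⇒ one old old L S L L ⇒ one old old this one L S L L ⇒ one old old this one old S L L ⇒ one old old this one old one old L L ⇒ one old old this one old one old old L ⇒ one old old this one old one old old old

S ⇒ S S L   [S ::= S S L]
S S L ⇒ one old S L   [S ::= one old]
one old S L ⇒ one old S S L L   [S ::= S S L]
one old S S L L ⇒ one old old L S L L   [S ::= old L]
one old old L S L L ⇒ one old old this one L S L L   [L ::= this one L]
one old old this one L S L L ⇒ one old old this one old S L L   [L ::= old]
one old old this one old S L L ⇒ one old old this one old one old L L   [S ::= one old]
one old old this one old one old L L ⇒ one old old this one old one old old L   [L ::= old]
one old old this one old one old old L ⇒ one old old this one old one old old old   [L ::= old]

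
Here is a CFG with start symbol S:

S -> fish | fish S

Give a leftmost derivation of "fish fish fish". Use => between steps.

S => fish S => fish fish S => fish fish fish

S => fish S   [S -> fish S]
fish S => fish fish S   [S -> fish S]
fish fish S => fish fish fish   [S -> fish]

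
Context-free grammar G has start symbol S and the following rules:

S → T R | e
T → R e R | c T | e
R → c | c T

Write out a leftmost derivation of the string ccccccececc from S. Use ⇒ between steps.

S ⇒ TR   [S → T R]
TR ⇒ cTR   [T → c T]
cTR ⇒ ccTR   [T → c T]
ccTR ⇒ ccReRR   [T → R e R]
ccReRR ⇒ cccTeRR   [R → c T]
cccTeRR ⇒ ccccTeRR   [T → c T]
ccccTeRR ⇒ cccccTeRR   [T → c T]
cccccTeRR ⇒ cccccReReRR   [T → R e R]
cccccReReRR ⇒ cccccceReRR   [R → c]
cccccceReRR ⇒ cccccceceRR   [R → c]
cccccceceRR ⇒ ccccccececR   [R → c]
ccccccececR ⇒ ccccccececc   [R → c]

S ⇒ TR ⇒ cTR ⇒ ccTR ⇒ ccReRR ⇒ cccTeRR ⇒ ccccTeRR ⇒ cccccTeRR ⇒ cccccReReRR ⇒ cccccceReRR ⇒ cccccceceRR ⇒ ccccccececR ⇒ ccccccececc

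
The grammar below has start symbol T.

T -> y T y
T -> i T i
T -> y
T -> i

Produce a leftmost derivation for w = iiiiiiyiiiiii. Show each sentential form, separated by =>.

T => iTi => iiTii => iiiTiii => iiiiTiiii => iiiiiTiiiii => iiiiiiTiiiiii => iiiiiiyiiiiii

T => iTi   [T -> i T i]
iTi => iiTii   [T -> i T i]
iiTii => iiiTiii   [T -> i T i]
iiiTiii => iiiiTiiii   [T -> i T i]
iiiiTiiii => iiiiiTiiiii   [T -> i T i]
iiiiiTiiiii => iiiiiiTiiiiii   [T -> i T i]
iiiiiiTiiiiii => iiiiiiyiiiiii   [T -> y]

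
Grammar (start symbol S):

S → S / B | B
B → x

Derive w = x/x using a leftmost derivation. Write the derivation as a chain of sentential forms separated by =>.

S => S/B   [S → S / B]
S/B => B/B   [S → B]
B/B => x/B   [B → x]
x/B => x/x   [B → x]

S => S/B => B/B => x/B => x/x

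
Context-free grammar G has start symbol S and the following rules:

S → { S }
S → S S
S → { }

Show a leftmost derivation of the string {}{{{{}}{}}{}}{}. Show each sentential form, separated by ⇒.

S ⇒ SS ⇒ {}S ⇒ {}SS ⇒ {}{S}S ⇒ {}{SS}S ⇒ {}{{S}S}S ⇒ {}{{SS}S}S ⇒ {}{{{S}S}S}S ⇒ {}{{{{}}S}S}S ⇒ {}{{{{}}{}}S}S ⇒ {}{{{{}}{}}{}}S ⇒ {}{{{{}}{}}{}}{}

S ⇒ SS   [S → S S]
SS ⇒ {}S   [S → { }]
{}S ⇒ {}SS   [S → S S]
{}SS ⇒ {}{S}S   [S → { S }]
{}{S}S ⇒ {}{SS}S   [S → S S]
{}{SS}S ⇒ {}{{S}S}S   [S → { S }]
{}{{S}S}S ⇒ {}{{SS}S}S   [S → S S]
{}{{SS}S}S ⇒ {}{{{S}S}S}S   [S → { S }]
{}{{{S}S}S}S ⇒ {}{{{{}}S}S}S   [S → { }]
{}{{{{}}S}S}S ⇒ {}{{{{}}{}}S}S   [S → { }]
{}{{{{}}{}}S}S ⇒ {}{{{{}}{}}{}}S   [S → { }]
{}{{{{}}{}}{}}S ⇒ {}{{{{}}{}}{}}{}   [S → { }]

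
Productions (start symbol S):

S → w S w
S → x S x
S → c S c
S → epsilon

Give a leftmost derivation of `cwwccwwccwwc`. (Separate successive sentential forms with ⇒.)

S ⇒ cSc ⇒ cwSwc ⇒ cwwSwwc ⇒ cwwcScwwc ⇒ cwwccSccwwc ⇒ cwwccwSwccwwc ⇒ cwwccwwccwwc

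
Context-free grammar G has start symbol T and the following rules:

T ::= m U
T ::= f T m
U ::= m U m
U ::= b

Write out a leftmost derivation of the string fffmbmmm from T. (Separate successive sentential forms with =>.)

T => fTm   [T ::= f T m]
fTm => ffTmm   [T ::= f T m]
ffTmm => fffTmmm   [T ::= f T m]
fffTmmm => fffmUmmm   [T ::= m U]
fffmUmmm => fffmbmmm   [U ::= b]

T=>fTm=>ffTmm=>fffTmmm=>fffmUmmm=>fffmbmmm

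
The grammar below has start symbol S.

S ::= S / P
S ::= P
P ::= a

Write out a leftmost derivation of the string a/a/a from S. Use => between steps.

S => S/P => S/P/P => P/P/P => a/P/P => a/a/P => a/a/a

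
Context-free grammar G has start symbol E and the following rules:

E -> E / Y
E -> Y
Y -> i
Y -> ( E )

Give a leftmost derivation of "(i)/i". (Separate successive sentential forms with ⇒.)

E⇒E/Y⇒Y/Y⇒(E)/Y⇒(Y)/Y⇒(i)/Y⇒(i)/i

E ⇒ E/Y   [E -> E / Y]
E/Y ⇒ Y/Y   [E -> Y]
Y/Y ⇒ (E)/Y   [Y -> ( E )]
(E)/Y ⇒ (Y)/Y   [E -> Y]
(Y)/Y ⇒ (i)/Y   [Y -> i]
(i)/Y ⇒ (i)/i   [Y -> i]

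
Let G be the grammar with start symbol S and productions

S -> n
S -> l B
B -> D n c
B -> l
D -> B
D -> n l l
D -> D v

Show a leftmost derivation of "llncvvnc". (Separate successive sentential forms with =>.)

S => lB => lDnc => lDvnc => lDvvnc => lBvvnc => lDncvvnc => lBncvvnc => llncvvnc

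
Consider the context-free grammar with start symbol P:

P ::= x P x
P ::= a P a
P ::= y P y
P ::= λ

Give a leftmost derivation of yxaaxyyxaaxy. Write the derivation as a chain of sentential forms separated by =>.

P => yPy => yxPxy => yxaPaxy => yxaaPaaxy => yxaaxPxaaxy => yxaaxyPyxaaxy => yxaaxyyxaaxy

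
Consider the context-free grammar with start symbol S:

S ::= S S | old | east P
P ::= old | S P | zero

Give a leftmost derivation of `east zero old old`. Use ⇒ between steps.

S ⇒ S S   [S ::= S S]
S S ⇒ S S S   [S ::= S S]
S S S ⇒ east P S S   [S ::= east P]
east P S S ⇒ east zero S S   [P ::= zero]
east zero S S ⇒ east zero old S   [S ::= old]
east zero old S ⇒ east zero old old   [S ::= old]

S ⇒ S S ⇒ S S S ⇒ east P S S ⇒ east zero S S ⇒ east zero old S ⇒ east zero old old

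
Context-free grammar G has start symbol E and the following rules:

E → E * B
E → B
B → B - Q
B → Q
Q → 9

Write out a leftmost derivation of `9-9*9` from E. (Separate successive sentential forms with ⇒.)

E ⇒ E*B ⇒ B*B ⇒ B-Q*B ⇒ Q-Q*B ⇒ 9-Q*B ⇒ 9-9*B ⇒ 9-9*Q ⇒ 9-9*9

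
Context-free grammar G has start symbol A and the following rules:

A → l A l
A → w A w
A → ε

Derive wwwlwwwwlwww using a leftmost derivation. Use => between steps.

A=>wAw=>wwAww=>wwwAwww=>wwwlAlwww=>wwwlwAwlwww=>wwwlwwAwwlwww=>wwwlwwwwlwww

A => wAw   [A → w A w]
wAw => wwAww   [A → w A w]
wwAww => wwwAwww   [A → w A w]
wwwAwww => wwwlAlwww   [A → l A l]
wwwlAlwww => wwwlwAwlwww   [A → w A w]
wwwlwAwlwww => wwwlwwAwwlwww   [A → w A w]
wwwlwwAwwlwww => wwwlwwwwlwww   [A → ε]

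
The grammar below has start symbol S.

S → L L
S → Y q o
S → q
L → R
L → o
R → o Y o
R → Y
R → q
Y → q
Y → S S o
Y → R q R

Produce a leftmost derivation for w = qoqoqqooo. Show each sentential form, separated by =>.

S => LL   [S → L L]
LL => RL   [L → R]
RL => YL   [R → Y]
YL => SSoL   [Y → S S o]
SSoL => qSoL   [S → q]
qSoL => qLLoL   [S → L L]
qLLoL => qRLoL   [L → R]
qRLoL => qYLoL   [R → Y]
qYLoL => qRqRLoL   [Y → R q R]
qRqRLoL => qoYoqRLoL   [R → o Y o]
qoYoqRLoL => qoqoqRLoL   [Y → q]
qoqoqRLoL => qoqoqqLoL   [R → q]
qoqoqqLoL => qoqoqqooL   [L → o]
qoqoqqooL => qoqoqqooo   [L → o]

S => LL => RL => YL => SSoL => qSoL => qLLoL => qRLoL => qYLoL => qRqRLoL => qoYoqRLoL => qoqoqRLoL => qoqoqqLoL => qoqoqqooL => qoqoqqooo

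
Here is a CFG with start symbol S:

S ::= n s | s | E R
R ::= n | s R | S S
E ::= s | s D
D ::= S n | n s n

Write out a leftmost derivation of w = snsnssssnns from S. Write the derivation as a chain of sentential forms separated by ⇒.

S ⇒ ER   [S ::= E R]
ER ⇒ sDR   [E ::= s D]
sDR ⇒ snsnR   [D ::= n s n]
snsnR ⇒ snsnsR   [R ::= s R]
snsnsR ⇒ snsnssR   [R ::= s R]
snsnssR ⇒ snsnssSS   [R ::= S S]
snsnssSS ⇒ snsnssERS   [S ::= E R]
snsnssERS ⇒ snsnsssDRS   [E ::= s D]
snsnsssDRS ⇒ snsnsssSnRS   [D ::= S n]
snsnsssSnRS ⇒ snsnssssnRS   [S ::= s]
snsnssssnRS ⇒ snsnssssnnS   [R ::= n]
snsnssssnnS ⇒ snsnssssnns   [S ::= s]

S⇒ER⇒sDR⇒snsnR⇒snsnsR⇒snsnssR⇒snsnssSS⇒snsnssERS⇒snsnsssDRS⇒snsnsssSnRS⇒snsnssssnRS⇒snsnssssnnS⇒snsnssssnns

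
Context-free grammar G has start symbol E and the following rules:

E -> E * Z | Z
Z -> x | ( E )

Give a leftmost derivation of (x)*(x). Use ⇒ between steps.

E⇒E*Z⇒Z*Z⇒(E)*Z⇒(Z)*Z⇒(x)*Z⇒(x)*(E)⇒(x)*(Z)⇒(x)*(x)

E ⇒ E*Z   [E -> E * Z]
E*Z ⇒ Z*Z   [E -> Z]
Z*Z ⇒ (E)*Z   [Z -> ( E )]
(E)*Z ⇒ (Z)*Z   [E -> Z]
(Z)*Z ⇒ (x)*Z   [Z -> x]
(x)*Z ⇒ (x)*(E)   [Z -> ( E )]
(x)*(E) ⇒ (x)*(Z)   [E -> Z]
(x)*(Z) ⇒ (x)*(x)   [Z -> x]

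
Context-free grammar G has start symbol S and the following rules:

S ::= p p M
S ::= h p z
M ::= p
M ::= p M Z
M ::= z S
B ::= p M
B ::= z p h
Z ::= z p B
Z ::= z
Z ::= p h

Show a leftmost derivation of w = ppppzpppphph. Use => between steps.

S => ppM => pppMZ => ppppMZZ => ppppzSZZ => ppppzppMZZ => ppppzpppZZ => ppppzpppphZ => ppppzpppphph

S => ppM   [S ::= p p M]
ppM => pppMZ   [M ::= p M Z]
pppMZ => ppppMZZ   [M ::= p M Z]
ppppMZZ => ppppzSZZ   [M ::= z S]
ppppzSZZ => ppppzppMZZ   [S ::= p p M]
ppppzppMZZ => ppppzpppZZ   [M ::= p]
ppppzpppZZ => ppppzpppphZ   [Z ::= p h]
ppppzpppphZ => ppppzpppphph   [Z ::= p h]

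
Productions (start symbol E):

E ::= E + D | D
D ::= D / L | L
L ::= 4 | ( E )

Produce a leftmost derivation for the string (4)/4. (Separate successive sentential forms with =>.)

E=>D=>D/L=>L/L=>(E)/L=>(D)/L=>(L)/L=>(4)/L=>(4)/4

E => D   [E ::= D]
D => D/L   [D ::= D / L]
D/L => L/L   [D ::= L]
L/L => (E)/L   [L ::= ( E )]
(E)/L => (D)/L   [E ::= D]
(D)/L => (L)/L   [D ::= L]
(L)/L => (4)/L   [L ::= 4]
(4)/L => (4)/4   [L ::= 4]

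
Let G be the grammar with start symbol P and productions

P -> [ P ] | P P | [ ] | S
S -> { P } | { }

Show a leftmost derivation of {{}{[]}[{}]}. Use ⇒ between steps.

P⇒S⇒{P}⇒{PP}⇒{PPP}⇒{SPP}⇒{{}PP}⇒{{}SP}⇒{{}{P}P}⇒{{}{[]}P}⇒{{}{[]}[P]}⇒{{}{[]}[S]}⇒{{}{[]}[{}]}

P ⇒ S   [P -> S]
S ⇒ {P}   [S -> { P }]
{P} ⇒ {PP}   [P -> P P]
{PP} ⇒ {PPP}   [P -> P P]
{PPP} ⇒ {SPP}   [P -> S]
{SPP} ⇒ {{}PP}   [S -> { }]
{{}PP} ⇒ {{}SP}   [P -> S]
{{}SP} ⇒ {{}{P}P}   [S -> { P }]
{{}{P}P} ⇒ {{}{[]}P}   [P -> [ ]]
{{}{[]}P} ⇒ {{}{[]}[P]}   [P -> [ P ]]
{{}{[]}[P]} ⇒ {{}{[]}[S]}   [P -> S]
{{}{[]}[S]} ⇒ {{}{[]}[{}]}   [S -> { }]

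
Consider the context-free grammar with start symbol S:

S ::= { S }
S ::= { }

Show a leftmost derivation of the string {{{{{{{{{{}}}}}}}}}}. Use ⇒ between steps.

S ⇒ {S} ⇒ {{S}} ⇒ {{{S}}} ⇒ {{{{S}}}} ⇒ {{{{{S}}}}} ⇒ {{{{{{S}}}}}} ⇒ {{{{{{{S}}}}}}} ⇒ {{{{{{{{S}}}}}}}} ⇒ {{{{{{{{{S}}}}}}}}} ⇒ {{{{{{{{{{}}}}}}}}}}

S ⇒ {S}   [S ::= { S }]
{S} ⇒ {{S}}   [S ::= { S }]
{{S}} ⇒ {{{S}}}   [S ::= { S }]
{{{S}}} ⇒ {{{{S}}}}   [S ::= { S }]
{{{{S}}}} ⇒ {{{{{S}}}}}   [S ::= { S }]
{{{{{S}}}}} ⇒ {{{{{{S}}}}}}   [S ::= { S }]
{{{{{{S}}}}}} ⇒ {{{{{{{S}}}}}}}   [S ::= { S }]
{{{{{{{S}}}}}}} ⇒ {{{{{{{{S}}}}}}}}   [S ::= { S }]
{{{{{{{{S}}}}}}}} ⇒ {{{{{{{{{S}}}}}}}}}   [S ::= { S }]
{{{{{{{{{S}}}}}}}}} ⇒ {{{{{{{{{{}}}}}}}}}}   [S ::= { }]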